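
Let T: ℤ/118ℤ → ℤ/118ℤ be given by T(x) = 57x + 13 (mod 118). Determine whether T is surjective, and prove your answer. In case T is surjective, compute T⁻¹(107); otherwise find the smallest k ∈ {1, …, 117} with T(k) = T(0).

Since gcd(57, 118) = 1, 57 is invertible modulo 118. Euclid's algorithm: 118 = 2·57 + 4, 57 = 14·4 + 1; back-substituting gives 1 = 29·57 − 14·118, so 57⁻¹ ≡ 29 (mod 118).
Then y ↦ 29(y − 13) is a two-sided inverse to T, so every y ∈ ℤ/118ℤ has a preimage.
Thus T is surjective.
Since T is surjective, we find T⁻¹(107): we need 57x ≡ 107 − 13 ≡ 94 (mod 118). Using 57⁻¹ = 29: x ≡ 29·94 = 2726 = 23·118 + 12, so x = 12.
Check: T(12) = 57·12 + 13 = 697 = 5·118 + 107 ≡ 107 (mod 118).

12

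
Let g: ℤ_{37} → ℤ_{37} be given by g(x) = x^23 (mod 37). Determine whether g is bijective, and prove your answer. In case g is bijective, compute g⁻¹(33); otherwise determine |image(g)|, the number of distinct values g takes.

Since 37 is prime, the nonzero elements of ℤ_{37} form a cyclic group of order 36.
As gcd(23, 36) = 1, raising to the 23rd power is a bijection on this group: if x_1^23 ≡ x_2^23 then (x_1x_2^{−1})^23 = 1, and the only element of order dividing gcd(23, 36) = 1 is 1, so x_1 = x_2.
With g(0) = 0 this makes g injective on all of ℤ_{37}, hence bijective (finite equal-size domain and codomain). In particular g is bijective.
Since g is bijective, we find the preimage of 33. The inverse of x ↦ x^23 on (ℤ_{37})^× is x ↦ x^11, because 23·11 = 253 = 7·36 + 1 ≡ 1 (mod 36) and x^{36} = 1 for x ≠ 0 (Fermat). So g⁻¹(33) = 33^11 mod 37.
Repeated squaring mod 37: 33^1 ≡ 33, 33^2 ≡ 33² = 1089 ≡ 16, 33^4 ≡ 16² = 256 ≡ 34, 33^8 ≡ 34² = 1156 ≡ 9. Since 11 = 8 + 2 + 1, 33^11 ≡ 9·16·33: 9·16 = 144 ≡ 33, then 33·33 = 1089 ≡ 16. So 33^11 ≡ 16 (mod 37).
Hence g⁻¹(33) = 16.

16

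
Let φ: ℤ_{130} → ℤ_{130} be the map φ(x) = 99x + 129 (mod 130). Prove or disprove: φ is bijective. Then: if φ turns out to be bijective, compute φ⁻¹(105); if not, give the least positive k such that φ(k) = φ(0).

If φ(s) = φ(t), then 99s ≡ 99t (mod 130). Because gcd(99, 130) = 1, we may cancel 99 to get s ≡ t (mod 130).
We now compute 99⁻¹ mod 130 explicitly. Euclid's algorithm: 130 = 1·99 + 31, 99 = 3·31 + 6, 31 = 5·6 + 1; back-substituting gives 1 = 109·99 − 83·130, so 99⁻¹ ≡ 109 (mod 130).
For any y ∈ ℤ_{130}, x = 109(y − 129) mod 130 satisfies φ(x) = 99·109(y − 129) + 129 ≡ y (since 99·109 ≡ 1 mod 130). So every y has a preimage.
Therefore φ is bijective.
Since φ is bijective, we find φ⁻¹(105): we need 99x ≡ 105 − 129 ≡ 106 (mod 130). Using 99⁻¹ = 109: x ≡ 109·106 = 11554 = 88·130 + 114, so x = 114.
Check: φ(114) = 99·114 + 129 = 11415 = 87·130 + 105 ≡ 105 (mod 130).

114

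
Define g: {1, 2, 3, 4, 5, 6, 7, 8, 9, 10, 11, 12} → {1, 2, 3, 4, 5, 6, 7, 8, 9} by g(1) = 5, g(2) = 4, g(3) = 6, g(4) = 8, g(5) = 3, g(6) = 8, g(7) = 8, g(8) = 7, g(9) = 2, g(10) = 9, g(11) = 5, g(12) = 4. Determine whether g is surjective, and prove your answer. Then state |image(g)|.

No element maps to 1, so g is not surjective.
The image of g is {2, 3, 4, 5, 6, 7, 8, 9}, which has 8 elements.

8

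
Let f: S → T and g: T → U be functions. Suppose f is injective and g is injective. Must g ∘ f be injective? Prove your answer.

injective

Suppose (g ∘ f)(u) = (g ∘ f)(v), i.e. g(f(u)) = g(f(v)).
Since g is injective, f(u) = f(v). Since f is injective, u = v. Hence g ∘ f is injective.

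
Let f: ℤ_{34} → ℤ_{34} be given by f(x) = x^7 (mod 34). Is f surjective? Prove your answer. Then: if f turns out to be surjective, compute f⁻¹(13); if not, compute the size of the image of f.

21

Computing x^7 mod 34 for each x (by repeated squaring, reducing mod 34 at every step), the values f(0), f(1), …, f(33) are: 0, 1, 26, 11, 30, 27, 14, 29, 32, 19, 22, 3, 24, 21, 6, 25, 16, 17, 18, 9, 28, 13, 10, 31, 12, 15, 2, 5, 20, 7, 4, 23, 8, 33.
Every element of ℤ_{34} appears exactly once in this list, so f is a bijection, and in particular surjective.
Since f is surjective, we read off the preimage of 13 from the same table: f(21) = 13, so f⁻¹(13) = 21.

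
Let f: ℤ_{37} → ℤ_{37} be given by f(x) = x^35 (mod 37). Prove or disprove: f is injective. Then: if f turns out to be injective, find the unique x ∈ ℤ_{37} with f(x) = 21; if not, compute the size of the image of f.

Since 37 is prime, the nonzero elements of ℤ_{37} form a cyclic group of order 36.
As gcd(35, 36) = 1, raising to the 35th power is a bijection on this group: if u^35 ≡ v^35 then (uv^{−1})^35 = 1, and the only element of order dividing gcd(35, 36) = 1 is 1, so u = v.
With f(0) = 0 this makes f injective on all of ℤ_{37}, hence bijective (finite equal-size domain and codomain). In particular f is injective.
Since f is injective, we find the preimage of 21. The inverse of x ↦ x^35 on (ℤ_{37})^× is x ↦ x^35, because 35·35 = 1225 = 34·36 + 1 ≡ 1 (mod 36) and x^{36} = 1 for x ≠ 0 (Fermat). So f⁻¹(21) = 21^35 mod 37.
Repeated squaring mod 37: 21^1 ≡ 21, 21^2 ≡ 21² = 441 ≡ 34, 21^4 ≡ 34² = 1156 ≡ 9, 21^8 ≡ 9² = 81 ≡ 7, 21^16 ≡ 7² = 49 ≡ 12, 21^32 ≡ 12² = 144 ≡ 33. Since 35 = 32 + 2 + 1, 21^35 ≡ 33·34·21: 33·34 = 1122 ≡ 12, then 12·21 = 252 ≡ 30. So 21^35 ≡ 30 (mod 37).
Hence f⁻¹(21) = 30.

30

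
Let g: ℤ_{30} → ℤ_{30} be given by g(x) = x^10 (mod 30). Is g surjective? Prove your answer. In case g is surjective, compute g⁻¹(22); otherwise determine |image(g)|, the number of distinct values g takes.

12

g(2): Repeated squaring mod 30: 2^1 ≡ 2, 2^2 ≡ 2² = 4, 2^4 ≡ 4² = 16, 2^8 ≡ 16² = 256 ≡ 16. Since 10 = 8 + 2, 2^10 ≡ 16·4: 16·4 = 64 ≡ 4. So 2^10 ≡ 4 (mod 30).
g(8): Repeated squaring mod 30: 8^1 ≡ 8, 8^2 ≡ 8² = 64 ≡ 4, 8^4 ≡ 4² = 16, 8^8 ≡ 16² = 256 ≡ 16. Since 10 = 8 + 2, 8^10 ≡ 16·4: 16·4 = 64 ≡ 4. So 8^10 ≡ 4 (mod 30).
So g(2) = g(8) = 4 while 2 ≠ 8, so g is not injective.
A non-injective map from the 30-element set ℤ_{30} to itself takes at most 29 distinct values, so it cannot be surjective. Therefore g is not surjective.
Since g is not surjective, we determine |image(g)|. Computing x^10 mod 30 for each x (by repeated squaring, reducing mod 30 at every step), the values g(0), g(1), …, g(29) are: 0, 1, 4, 9, 16, 25, 6, 19, 4, 21, 10, 1, 24, 19, 16, 15, 16, 19, 24, 1, 10, 21, 4, 19, 6, 25, 16, 9, 4, 1.
The distinct values are {0, 1, 4, 6, 9, 10, 15, 16, 19, 21, 24, 25}; there are 12 of them.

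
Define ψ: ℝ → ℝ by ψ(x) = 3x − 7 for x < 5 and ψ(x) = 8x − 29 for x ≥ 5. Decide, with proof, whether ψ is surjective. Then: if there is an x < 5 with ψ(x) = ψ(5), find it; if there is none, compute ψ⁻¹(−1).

2

Both pieces are strictly increasing (slopes 3 and 8), so each is injective on its own interval.
The left piece maps (−∞, 5) onto (−∞, 8); the right piece maps [5, ∞) onto [11, ∞).
The union (−∞, 8) ∪ [11, ∞) omits the interval between 8 and 11; in particular 8 has no preimage. So ψ is not surjective.
Because the two images are disjoint, no x < 5 has ψ(x) = ψ(5), so we compute ψ⁻¹(−1): −1 lies in (−∞, 8), so solve 3x − 7 = −1: x = (−1 + 7)/3 = 2.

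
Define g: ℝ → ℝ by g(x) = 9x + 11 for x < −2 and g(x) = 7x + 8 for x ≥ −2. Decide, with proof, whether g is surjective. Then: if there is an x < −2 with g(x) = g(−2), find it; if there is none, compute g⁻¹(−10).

-7/3

Both pieces are strictly increasing (slopes 9 and 7), so each is injective on its own interval.
The left piece maps (−∞, −2) onto (−∞, −7); the right piece maps [−2, ∞) onto [−6, ∞).
The union (−∞, −7) ∪ [−6, ∞) omits the interval between −7 and −6; in particular −7 has no preimage. So g is not surjective.
Because the two images are disjoint, no x < −2 has g(x) = g(−2), so we compute g⁻¹(−10): −10 lies in (−∞, −7), so solve 9x + 11 = −10: x = (−10 − 11)/9 = −7/3.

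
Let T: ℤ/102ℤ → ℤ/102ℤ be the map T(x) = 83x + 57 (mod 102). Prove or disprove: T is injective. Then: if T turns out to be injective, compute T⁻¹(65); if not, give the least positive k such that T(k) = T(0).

64

Suppose T(s) = T(t) in ℤ/102ℤ. Then 83s + 57 ≡ 83t + 57 (mod 102), hence 83(s − t) ≡ 0 (mod 102).
Since gcd(83, 102) = 1, 83 is invertible modulo 102, hence s − t ≡ 0 (mod 102), i.e. s = t.
Thus T is injective.
We now compute 83⁻¹ mod 102 explicitly. Euclid's algorithm: 102 = 1·83 + 19, 83 = 4·19 + 7, 19 = 2·7 + 5, 7 = 1·5 + 2, 5 = 2·2 + 1; back-substituting gives 1 = 59·83 − 48·102, so 83⁻¹ ≡ 59 (mod 102).
Since T is injective, we find T⁻¹(65): we need 83x ≡ 65 − 57 ≡ 8 (mod 102). Using 83⁻¹ = 59: x ≡ 59·8 = 472 = 4·102 + 64, so x = 64.
Check: T(64) = 83·64 + 57 = 5369 = 52·102 + 65 ≡ 65 (mod 102).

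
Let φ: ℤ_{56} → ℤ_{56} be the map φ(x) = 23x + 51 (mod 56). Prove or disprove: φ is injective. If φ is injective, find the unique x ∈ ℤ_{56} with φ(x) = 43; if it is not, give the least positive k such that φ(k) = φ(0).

If φ(u) = φ(v), then 23u ≡ 23v (mod 56). Because gcd(23, 56) = 1, we may cancel 23 to get u ≡ v (mod 56).
So φ is injective.
We now compute 23⁻¹ mod 56 explicitly. Euclid's algorithm: 56 = 2·23 + 10, 23 = 2·10 + 3, 10 = 3·3 + 1; back-substituting gives 1 = 39·23 − 16·56, so 23⁻¹ ≡ 39 (mod 56).
Since φ is injective, we compute φ⁻¹(43): solve 23x + 51 ≡ 43 (mod 56), i.e. 23x ≡ 48 (mod 56).
Multiplying by 23⁻¹ = 39 gives x ≡ 39·48 = 1872 = 33·56 + 24 ≡ 24 (mod 56).
Check: φ(24) = 23·24 + 51 = 603 = 10·56 + 43 ≡ 43 (mod 56).

24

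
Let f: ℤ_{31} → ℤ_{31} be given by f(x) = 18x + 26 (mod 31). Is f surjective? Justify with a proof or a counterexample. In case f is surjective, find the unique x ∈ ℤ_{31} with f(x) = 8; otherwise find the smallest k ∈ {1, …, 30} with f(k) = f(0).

30

Since gcd(18, 31) = 1, 18 is invertible modulo 31. Euclid's algorithm: 31 = 1·18 + 13, 18 = 1·13 + 5, 13 = 2·5 + 3, 5 = 1·3 + 2, 3 = 1·2 + 1; back-substituting gives 1 = 19·18 − 11·31, so 18⁻¹ ≡ 19 (mod 31).
Then y ↦ 19(y − 26) is a two-sided inverse to f, so every y ∈ ℤ_{31} has a preimage.
Thus f is surjective.
Since f is surjective, we compute f⁻¹(8): solve 18x + 26 ≡ 8 (mod 31), i.e. 18x ≡ 13 (mod 31).
Multiplying by 18⁻¹ = 19 gives x ≡ 19·13 = 247 = 7·31 + 30 ≡ 30 (mod 31).
Check: f(30) = 18·30 + 26 = 566 = 18·31 + 8 ≡ 8 (mod 31).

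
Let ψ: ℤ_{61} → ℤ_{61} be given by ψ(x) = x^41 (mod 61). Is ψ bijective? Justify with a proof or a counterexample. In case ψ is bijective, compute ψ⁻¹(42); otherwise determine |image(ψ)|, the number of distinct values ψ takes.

22

Since 61 is prime, the nonzero elements of ℤ_{61} form a cyclic group of order 60.
As gcd(41, 60) = 1, raising to the 41st power is a bijection on this group: if u^41 ≡ v^41 then (uv^{−1})^41 = 1, and the only element of order dividing gcd(41, 60) = 1 is 1, so u = v.
With ψ(0) = 0 this makes ψ injective on all of ℤ_{61}, hence bijective (finite equal-size domain and codomain). In particular ψ is bijective.
Since ψ is bijective, we find the preimage of 42. The inverse of x ↦ x^41 on (ℤ_{61})^× is x ↦ x^41, because 41·41 = 1681 = 28·60 + 1 ≡ 1 (mod 60) and x^{60} = 1 for x ≠ 0 (Fermat). So ψ⁻¹(42) = 42^41 mod 61.
Repeated squaring mod 61: 42^1 ≡ 42, 42^2 ≡ 42² = 1764 ≡ 56, 42^4 ≡ 56² = 3136 ≡ 25, 42^8 ≡ 25² = 625 ≡ 15, 42^16 ≡ 15² = 225 ≡ 42, 42^32 ≡ 42² = 1764 ≡ 56. Since 41 = 32 + 8 + 1, 42^41 ≡ 56·15·42: 56·15 = 840 ≡ 47, then 47·42 = 1974 ≡ 22. So 42^41 ≡ 22 (mod 61).
Hence ψ⁻¹(42) = 22.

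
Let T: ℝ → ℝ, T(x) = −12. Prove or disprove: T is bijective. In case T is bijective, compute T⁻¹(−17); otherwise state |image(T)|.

T(0) = −12 = T(1) with 0 ≠ 1, so T is not injective, hence not bijective.
Since T is not bijective, we state |image(T)|: the image of T is {−12}, which has 1 element.

1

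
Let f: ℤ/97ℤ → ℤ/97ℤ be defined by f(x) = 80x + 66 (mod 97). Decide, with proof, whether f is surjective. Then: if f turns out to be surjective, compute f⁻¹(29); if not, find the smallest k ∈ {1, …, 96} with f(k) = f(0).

25

Since gcd(80, 97) = 1, 80 is invertible modulo 97. Euclid's algorithm: 97 = 1·80 + 17, 80 = 4·17 + 12, 17 = 1·12 + 5, 12 = 2·5 + 2, 5 = 2·2 + 1; back-substituting gives 1 = 57·80 − 47·97, so 80⁻¹ ≡ 57 (mod 97).
For any y ∈ ℤ/97ℤ, x = 57(y − 66) mod 97 satisfies f(x) = 80·57(y − 66) + 66 ≡ y (since 80·57 ≡ 1 mod 97). So every y has a preimage.
Therefore f is surjective.
Since f is surjective, we find f⁻¹(29): we need 80x ≡ 29 − 66 ≡ 60 (mod 97). Using 80⁻¹ = 57: x ≡ 57·60 = 3420 = 35·97 + 25, so x = 25.
Check: f(25) = 80·25 + 66 = 2066 = 21·97 + 29 ≡ 29 (mod 97).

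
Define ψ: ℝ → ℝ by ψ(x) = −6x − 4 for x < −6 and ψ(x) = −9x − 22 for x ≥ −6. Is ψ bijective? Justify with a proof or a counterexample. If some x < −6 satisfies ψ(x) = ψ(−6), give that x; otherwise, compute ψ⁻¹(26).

Both pieces are strictly decreasing (slopes −6 and −9), so each is injective on its own interval.
The left piece maps (−∞, −6) onto (32, ∞); the right piece maps [−6, ∞) onto (−∞, 32].
Since 32 = 32, the images partition ℝ: ψ is injective and surjective, hence bijective.
Because the two images are disjoint, no x < −6 has ψ(x) = ψ(−6), so we compute ψ⁻¹(26): 26 lies in (−∞, 32], so solve −9x − 22 = 26: x = (26 + 22)/(−9) = −16/3.

-16/3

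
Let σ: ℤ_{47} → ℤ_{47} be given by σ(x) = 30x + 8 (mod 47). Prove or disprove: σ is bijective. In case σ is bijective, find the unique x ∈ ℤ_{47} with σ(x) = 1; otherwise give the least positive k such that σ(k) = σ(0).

Recall: σ is injective if σ(s) = σ(t) implies s = t.
If σ(s) = σ(t), then 30s ≡ 30t (mod 47). Because gcd(30, 47) = 1, we may cancel 30 to get s ≡ t (mod 47).
We now compute 30⁻¹ mod 47 explicitly. Euclid's algorithm: 47 = 1·30 + 17, 30 = 1·17 + 13, 17 = 1·13 + 4, 13 = 3·4 + 1; back-substituting gives 1 = 11·30 − 7·47, so 30⁻¹ ≡ 11 (mod 47).
Then y ↦ 11(y − 8) is a two-sided inverse to σ, so every y ∈ ℤ_{47} has a preimage.
Thus σ is bijective.
Since σ is bijective, we find σ⁻¹(1): we need 30x ≡ 1 − 8 ≡ 40 (mod 47). Using 30⁻¹ = 11: x ≡ 11·40 = 440 = 9·47 + 17, so x = 17.
Check: σ(17) = 30·17 + 8 = 518 = 11·47 + 1 ≡ 1 (mod 47).

17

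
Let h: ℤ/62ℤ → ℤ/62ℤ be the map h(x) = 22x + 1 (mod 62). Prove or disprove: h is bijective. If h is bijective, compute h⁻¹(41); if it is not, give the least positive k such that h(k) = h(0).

Recall that injectivity means: for all a, b in the domain, h(a) = h(b) implies a = b.
We have gcd(22, 62) = 2 > 1. Taking a = 0 and b = 31: h(0) = 1 and h(31) = 22·31 + 1 = 683 ≡ 1 (mod 62).
So h(0) = h(31) while 0 ≠ 31, so h is not injective, hence not bijective.
Since h is not bijective, we find the least positive k with h(k) = h(0): this means 22k ≡ 0 (mod 62), i.e. 62 ∣ 22k. Since gcd(22, 62) = 2, dividing through by 2 this holds exactly when 31 ∣ 11k, and as gcd(11, 31) = 1, exactly when 31 ∣ k.
The smallest positive such k is 31.

31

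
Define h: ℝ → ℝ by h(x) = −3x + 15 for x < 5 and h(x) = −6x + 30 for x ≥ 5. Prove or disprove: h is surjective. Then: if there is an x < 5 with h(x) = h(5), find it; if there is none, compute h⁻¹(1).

14/3

Both pieces are strictly decreasing (slopes −3 and −6), so each is injective on its own interval.
The left piece maps (−∞, 5) onto (0, ∞); the right piece maps [5, ∞) onto (−∞, 0].
These images together cover ℝ, so h is surjective.
Because the two images are disjoint, no x < 5 has h(x) = h(5), so we compute h⁻¹(1): 1 lies in (0, ∞), so solve −3x + 15 = 1: x = (1 − 15)/(−3) = 14/3.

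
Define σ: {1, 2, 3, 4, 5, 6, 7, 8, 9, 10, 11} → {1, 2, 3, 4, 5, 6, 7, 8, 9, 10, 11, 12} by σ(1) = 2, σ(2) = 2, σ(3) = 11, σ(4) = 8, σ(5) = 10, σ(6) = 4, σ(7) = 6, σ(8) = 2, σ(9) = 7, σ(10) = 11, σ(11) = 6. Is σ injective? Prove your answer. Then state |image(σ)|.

7

σ(1) = 2 = σ(2) with 1 ≠ 2, so σ is not injective.
The image of σ is {2, 4, 6, 7, 8, 10, 11}, which has 7 elements.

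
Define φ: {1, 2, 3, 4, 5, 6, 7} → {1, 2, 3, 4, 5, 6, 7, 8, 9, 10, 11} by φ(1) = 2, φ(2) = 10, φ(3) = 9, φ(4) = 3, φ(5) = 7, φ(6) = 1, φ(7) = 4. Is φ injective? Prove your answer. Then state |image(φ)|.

The values φ(1), …, φ(7) are 2, 10, 9, 3, 7, 1, 4 — all distinct.
So φ(a) = φ(b) only when a = b, and φ is injective.
The image of φ is {1, 2, 3, 4, 7, 9, 10}, which has 7 elements.

7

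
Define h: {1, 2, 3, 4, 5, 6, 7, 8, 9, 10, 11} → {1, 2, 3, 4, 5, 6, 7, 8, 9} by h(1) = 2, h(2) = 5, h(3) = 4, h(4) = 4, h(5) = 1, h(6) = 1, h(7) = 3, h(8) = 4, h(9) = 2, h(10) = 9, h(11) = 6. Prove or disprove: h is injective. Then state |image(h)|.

h(3) = 4 = h(4) with 3 ≠ 4, so h is not injective.
The image of h is {1, 2, 3, 4, 5, 6, 9}, which has 7 elements.

7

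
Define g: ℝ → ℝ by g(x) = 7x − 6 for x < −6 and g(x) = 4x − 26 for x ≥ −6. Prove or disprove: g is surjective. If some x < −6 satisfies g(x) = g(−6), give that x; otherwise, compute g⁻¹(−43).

Both pieces are strictly increasing (slopes 7 and 4), so each is injective on its own interval.
The left piece maps (−∞, −6) onto (−∞, −48); the right piece maps [−6, ∞) onto [−50, ∞).
The union (−∞, −48) ∪ [−50, ∞) covers ℝ, so g is surjective.
For the follow-up: the images overlap, so an x < −6 with g(x) = g(−6) exists. g(−6) = −50; solving 7x − 6 = −50 for x < −6 gives x = (−50 + 6)/7 = −44/7.

-44/7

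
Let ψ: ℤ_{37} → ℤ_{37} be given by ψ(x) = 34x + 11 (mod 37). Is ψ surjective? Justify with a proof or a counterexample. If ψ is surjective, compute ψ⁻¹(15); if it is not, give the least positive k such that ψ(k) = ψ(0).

Since gcd(34, 37) = 1, 34 is invertible modulo 37. Euclid's algorithm: 37 = 1·34 + 3, 34 = 11·3 + 1; back-substituting gives 1 = 12·34 − 11·37, so 34⁻¹ ≡ 12 (mod 37).
For any y ∈ ℤ_{37}, x = 12(y − 11) mod 37 satisfies ψ(x) = 34·12(y − 11) + 11 ≡ y (since 34·12 ≡ 1 mod 37). So every y has a preimage.
So ψ is surjective.
Since ψ is surjective, we compute ψ⁻¹(15): solve 34x + 11 ≡ 15 (mod 37), i.e. 34x ≡ 4 (mod 37).
Multiplying by 34⁻¹ = 12 gives x ≡ 12·4 = 48 = 1·37 + 11 ≡ 11 (mod 37).
Check: ψ(11) = 34·11 + 11 = 385 = 10·37 + 15 ≡ 15 (mod 37).

11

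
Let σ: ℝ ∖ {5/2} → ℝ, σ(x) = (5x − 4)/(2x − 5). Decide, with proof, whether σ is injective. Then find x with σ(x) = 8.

Suppose σ(a) = σ(b). Cross-multiplying: (5a − 4)(2b − 5) = (5b − 4)(2a − 5).
Expanding both sides and cancelling the symmetric terms leaves −17·(a − b) = 0. Since −17 ≠ 0, a = b. Thus σ is injective.
Solving σ(x) = 8: cross-multiplying gives 5x − 4 = 8(2x − 5), which rearranges to −11x = −36, so x = 36/11.

36/11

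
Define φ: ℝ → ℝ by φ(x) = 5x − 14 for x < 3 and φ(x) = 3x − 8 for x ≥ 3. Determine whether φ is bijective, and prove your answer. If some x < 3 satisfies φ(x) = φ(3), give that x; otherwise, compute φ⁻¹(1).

Both pieces are strictly increasing (slopes 5 and 3), so each is injective on its own interval.
The left piece maps (−∞, 3) onto (−∞, 1); the right piece maps [3, ∞) onto [1, ∞).
Since 1 = 1, the images partition ℝ: φ is injective and surjective, hence bijective.
Because the two images are disjoint, no x < 3 has φ(x) = φ(3), so we compute φ⁻¹(1): 1 lies in [1, ∞), so solve 3x − 8 = 1: x = (1 + 8)/3 = 3.

3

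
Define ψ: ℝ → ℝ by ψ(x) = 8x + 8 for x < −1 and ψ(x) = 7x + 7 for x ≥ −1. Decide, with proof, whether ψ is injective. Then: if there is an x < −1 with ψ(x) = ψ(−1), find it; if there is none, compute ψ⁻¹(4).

Both pieces are strictly increasing (slopes 8 and 7), so each is injective on its own interval.
The left piece maps (−∞, −1) onto (−∞, 0); the right piece maps [−1, ∞) onto [0, ∞).
These images are disjoint, so no value is attained by both pieces. Thus ψ is injective.
Because the two images are disjoint, no x < −1 has ψ(x) = ψ(−1), so we compute ψ⁻¹(4): 4 lies in [0, ∞), so solve 7x + 7 = 4: x = (4 − 7)/7 = −3/7.

-3/7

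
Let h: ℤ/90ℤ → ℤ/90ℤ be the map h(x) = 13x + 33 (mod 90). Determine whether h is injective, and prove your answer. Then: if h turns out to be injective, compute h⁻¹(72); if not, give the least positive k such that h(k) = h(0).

Suppose h(a) = h(b) in ℤ/90ℤ. Then 13a + 33 ≡ 13b + 33 (mod 90), hence 13(a − b) ≡ 0 (mod 90).
Since gcd(13, 90) = 1, 13 is invertible modulo 90, hence a − b ≡ 0 (mod 90), i.e. a = b.
Therefore h is injective.
We now compute 13⁻¹ mod 90 explicitly. Euclid's algorithm: 90 = 6·13 + 12, 13 = 1·12 + 1; back-substituting gives 1 = 7·13 − 1·90, so 13⁻¹ ≡ 7 (mod 90).
Since h is injective, we compute h⁻¹(72): solve 13x + 33 ≡ 72 (mod 90), i.e. 13x ≡ 39 (mod 90).
Multiplying by 13⁻¹ = 7 gives x ≡ 7·39 = 273 = 3·90 + 3 ≡ 3 (mod 90).
Check: h(3) = 13·3 + 33 = 72 ≡ 72 (mod 90).

3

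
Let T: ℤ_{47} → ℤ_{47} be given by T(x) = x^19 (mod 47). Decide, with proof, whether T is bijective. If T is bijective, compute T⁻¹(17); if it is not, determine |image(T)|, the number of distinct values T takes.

Since 47 is prime, the nonzero elements of ℤ_{47} form a cyclic group of order 46.
As gcd(19, 46) = 1, raising to the 19th power is a bijection on this group: if u^19 ≡ v^19 then (uv^{−1})^19 = 1, and the only element of order dividing gcd(19, 46) = 1 is 1, so u = v.
With T(0) = 0 this makes T injective on all of ℤ_{47}, hence bijective (finite equal-size domain and codomain). In particular T is bijective.
Since T is bijective, we find the preimage of 17. The inverse of x ↦ x^19 on (ℤ_{47})^× is x ↦ x^17, because 19·17 = 323 = 7·46 + 1 ≡ 1 (mod 46) and x^{46} = 1 for x ≠ 0 (Fermat). So T⁻¹(17) = 17^17 mod 47.
Repeated squaring mod 47: 17^1 ≡ 17, 17^2 ≡ 17² = 289 ≡ 7, 17^4 ≡ 7² = 49 ≡ 2, 17^8 ≡ 2² = 4, 17^16 ≡ 4² = 16. Since 17 = 16 + 1, 17^17 ≡ 16·17: 16·17 = 272 ≡ 37. So 17^17 ≡ 37 (mod 47).
Hence T⁻¹(17) = 37.

37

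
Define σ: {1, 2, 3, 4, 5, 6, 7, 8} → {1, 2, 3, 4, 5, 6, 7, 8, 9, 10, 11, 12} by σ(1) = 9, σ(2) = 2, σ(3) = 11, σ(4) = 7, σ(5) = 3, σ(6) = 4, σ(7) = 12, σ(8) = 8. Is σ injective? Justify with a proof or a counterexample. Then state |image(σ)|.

8

The values σ(1), …, σ(8) are 9, 2, 11, 7, 3, 4, 12, 8 — all distinct.
So σ(s) = σ(t) only when s = t, and σ is injective.
The image of σ is {2, 3, 4, 7, 8, 9, 11, 12}, which has 8 elements.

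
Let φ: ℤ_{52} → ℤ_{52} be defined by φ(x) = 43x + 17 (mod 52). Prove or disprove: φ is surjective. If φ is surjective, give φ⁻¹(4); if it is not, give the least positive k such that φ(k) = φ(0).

13

Recall: φ is surjective if every y in the codomain equals φ(x) for some x in the domain.
Since gcd(43, 52) = 1, 43 is invertible modulo 52. Euclid's algorithm: 52 = 1·43 + 9, 43 = 4·9 + 7, 9 = 1·7 + 2, 7 = 3·2 + 1; back-substituting gives 1 = 23·43 − 19·52, so 43⁻¹ ≡ 23 (mod 52).
For any y ∈ ℤ_{52}, x = 23(y − 17) mod 52 satisfies φ(x) = 43·23(y − 17) + 17 ≡ y (since 43·23 ≡ 1 mod 52). So every y has a preimage.
Hence φ is surjective.
Since φ is surjective, we find φ⁻¹(4): we need 43x ≡ 4 − 17 ≡ 39 (mod 52). Using 43⁻¹ = 23: x ≡ 23·39 = 897 = 17·52 + 13, so x = 13.
Check: φ(13) = 43·13 + 17 = 576 = 11·52 + 4 ≡ 4 (mod 52).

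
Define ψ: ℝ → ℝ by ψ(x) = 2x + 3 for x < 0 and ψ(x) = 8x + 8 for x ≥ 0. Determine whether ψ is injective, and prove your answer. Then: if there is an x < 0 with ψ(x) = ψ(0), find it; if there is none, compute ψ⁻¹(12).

1/2

Both pieces are strictly increasing (slopes 2 and 8), so each is injective on its own interval.
The left piece maps (−∞, 0) onto (−∞, 3); the right piece maps [0, ∞) onto [8, ∞).
These images are disjoint, so no value is attained by both pieces. Hence ψ is injective.
Because the two images are disjoint, no x < 0 has ψ(x) = ψ(0), so we compute ψ⁻¹(12): 12 lies in [8, ∞), so solve 8x + 8 = 12: x = (12 − 8)/8 = 1/2.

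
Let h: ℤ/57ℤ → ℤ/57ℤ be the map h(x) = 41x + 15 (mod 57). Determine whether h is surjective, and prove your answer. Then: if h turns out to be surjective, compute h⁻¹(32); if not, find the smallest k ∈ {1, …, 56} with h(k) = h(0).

31

Since gcd(41, 57) = 1, 41 is invertible modulo 57. Euclid's algorithm: 57 = 1·41 + 16, 41 = 2·16 + 9, 16 = 1·9 + 7, 9 = 1·7 + 2, 7 = 3·2 + 1; back-substituting gives 1 = 32·41 − 23·57, so 41⁻¹ ≡ 32 (mod 57).
For any y ∈ ℤ/57ℤ, x = 32(y − 15) mod 57 satisfies h(x) = 41·32(y − 15) + 15 ≡ y (since 41·32 ≡ 1 mod 57). So every y has a preimage.
Hence h is surjective.
Since h is surjective, we compute h⁻¹(32): solve 41x + 15 ≡ 32 (mod 57), i.e. 41x ≡ 17 (mod 57).
Multiplying by 41⁻¹ = 32 gives x ≡ 32·17 = 544 = 9·57 + 31 ≡ 31 (mod 57).
Check: h(31) = 41·31 + 15 = 1286 = 22·57 + 32 ≡ 32 (mod 57).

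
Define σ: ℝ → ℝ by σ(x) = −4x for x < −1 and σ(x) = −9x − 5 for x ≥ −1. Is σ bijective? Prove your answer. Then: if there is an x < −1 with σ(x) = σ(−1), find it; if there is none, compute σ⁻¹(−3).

Both pieces are strictly decreasing (slopes −4 and −9), so each is injective on its own interval.
The left piece maps (−∞, −1) onto (4, ∞); the right piece maps [−1, ∞) onto (−∞, 4].
Since 4 = 4, the images partition ℝ: σ is injective and surjective, hence bijective.
Because the two images are disjoint, no x < −1 has σ(x) = σ(−1), so we compute σ⁻¹(−3): −3 lies in (−∞, 4], so solve −9x − 5 = −3: x = (−3 + 5)/(−9) = −2/9.

-2/9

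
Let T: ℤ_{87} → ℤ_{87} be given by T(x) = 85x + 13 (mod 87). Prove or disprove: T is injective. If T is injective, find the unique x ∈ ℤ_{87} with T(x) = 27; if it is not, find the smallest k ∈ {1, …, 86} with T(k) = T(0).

80

Suppose T(u) = T(v) in ℤ_{87}. Then 85u + 13 ≡ 85v + 13 (mod 87), therefore 85(u − v) ≡ 0 (mod 87).
Since gcd(85, 87) = 1, 85 is invertible modulo 87, hence u − v ≡ 0 (mod 87), i.e. u = v.
Therefore T is injective.
We now compute 85⁻¹ mod 87 explicitly. Euclid's algorithm: 87 = 1·85 + 2, 85 = 42·2 + 1; back-substituting gives 1 = 43·85 − 42·87, so 85⁻¹ ≡ 43 (mod 87).
Since T is injective, we compute T⁻¹(27): solve 85x + 13 ≡ 27 (mod 87), i.e. 85x ≡ 14 (mod 87).
Multiplying by 85⁻¹ = 43 gives x ≡ 43·14 = 602 = 6·87 + 80 ≡ 80 (mod 87).
Check: T(80) = 85·80 + 13 = 6813 = 78·87 + 27 ≡ 27 (mod 87).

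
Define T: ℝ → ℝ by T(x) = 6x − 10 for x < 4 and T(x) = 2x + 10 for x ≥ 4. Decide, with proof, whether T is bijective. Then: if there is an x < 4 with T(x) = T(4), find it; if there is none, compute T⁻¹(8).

Both pieces are strictly increasing (slopes 6 and 2), so each is injective on its own interval.
The left piece maps (−∞, 4) onto (−∞, 14); the right piece maps [4, ∞) onto [18, ∞).
The images leave a gap (14 has no preimage), so T is not surjective, hence not bijective.
Because the two images are disjoint, no x < 4 has T(x) = T(4), so we compute T⁻¹(8): 8 lies in (−∞, 14), so solve 6x − 10 = 8: x = (8 + 10)/6 = 3.

3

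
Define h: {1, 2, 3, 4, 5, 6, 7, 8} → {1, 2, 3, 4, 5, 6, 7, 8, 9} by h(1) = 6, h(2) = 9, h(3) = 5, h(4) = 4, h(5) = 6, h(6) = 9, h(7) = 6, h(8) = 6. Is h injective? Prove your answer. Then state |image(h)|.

h(1) = 6 = h(5) with 1 ≠ 5, so h is not injective.
The image of h is {4, 5, 6, 9}, which has 4 elements.

4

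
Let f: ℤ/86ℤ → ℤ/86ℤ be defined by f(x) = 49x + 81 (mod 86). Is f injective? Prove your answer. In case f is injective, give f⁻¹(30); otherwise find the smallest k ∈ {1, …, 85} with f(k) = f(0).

13

If f(x_1) = f(x_2), then 49x_1 ≡ 49x_2 (mod 86). Because gcd(49, 86) = 1, we may cancel 49 to get x_1 ≡ x_2 (mod 86).
Hence f is injective.
We now compute 49⁻¹ mod 86 explicitly. Euclid's algorithm: 86 = 1·49 + 37, 49 = 1·37 + 12, 37 = 3·12 + 1; back-substituting gives 1 = 79·49 − 45·86, so 49⁻¹ ≡ 79 (mod 86).
Since f is injective, we find f⁻¹(30): we need 49x ≡ 30 − 81 ≡ 35 (mod 86). Using 49⁻¹ = 79: x ≡ 79·35 = 2765 = 32·86 + 13, so x = 13.
Check: f(13) = 49·13 + 81 = 718 = 8·86 + 30 ≡ 30 (mod 86).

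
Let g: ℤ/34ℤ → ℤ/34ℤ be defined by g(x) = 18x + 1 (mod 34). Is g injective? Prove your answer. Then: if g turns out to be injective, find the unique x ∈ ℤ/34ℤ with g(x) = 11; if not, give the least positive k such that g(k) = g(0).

17

We have gcd(18, 34) = 2 > 1. Taking s = 0 and t = 17: g(0) = 1 and g(17) = 18·17 + 1 = 307 ≡ 1 (mod 34).
So g(0) = g(17) while 0 ≠ 17, thus g is not injective.
Since g is not injective, we find the least positive k with g(k) = g(0): this means 18k ≡ 0 (mod 34), i.e. 34 ∣ 18k. Since gcd(18, 34) = 2, dividing through by 2 this holds exactly when 17 ∣ 9k, and as gcd(9, 17) = 1, exactly when 17 ∣ k.
The smallest positive such k is 17.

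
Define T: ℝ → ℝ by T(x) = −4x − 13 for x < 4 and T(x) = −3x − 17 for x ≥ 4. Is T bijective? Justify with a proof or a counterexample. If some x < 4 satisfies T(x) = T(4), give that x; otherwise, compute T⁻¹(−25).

Both pieces are strictly decreasing (slopes −4 and −3), so each is injective on its own interval.
The left piece maps (−∞, 4) onto (−29, ∞); the right piece maps [4, ∞) onto (−∞, −29].
Since −29 = −29, the images partition ℝ: T is injective and surjective, hence bijective.
Because the two images are disjoint, no x < 4 has T(x) = T(4), so we compute T⁻¹(−25): −25 lies in (−29, ∞), so solve −4x − 13 = −25: x = (−25 + 13)/(−4) = 3.

3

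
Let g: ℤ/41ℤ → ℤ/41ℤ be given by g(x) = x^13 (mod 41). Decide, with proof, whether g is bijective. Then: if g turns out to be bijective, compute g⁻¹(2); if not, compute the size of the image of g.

36

Since 41 is prime, the nonzero elements of ℤ/41ℤ form a cyclic group of order 40.
As gcd(13, 40) = 1, raising to the 13th power is a bijection on this group: if a^13 ≡ b^13 then (ab^{−1})^13 = 1, and the only element of order dividing gcd(13, 40) = 1 is 1, so a = b.
With g(0) = 0 this makes g injective on all of ℤ/41ℤ, hence bijective (finite equal-size domain and codomain). In particular g is bijective.
Since g is bijective, we find the preimage of 2. The inverse of x ↦ x^13 on (ℤ/41ℤ)^× is x ↦ x^37, because 13·37 = 481 = 12·40 + 1 ≡ 1 (mod 40) and x^{40} = 1 for x ≠ 0 (Fermat). So g⁻¹(2) = 2^37 mod 41.
Repeated squaring mod 41: 2^1 ≡ 2, 2^2 ≡ 2² = 4, 2^4 ≡ 4² = 16, 2^8 ≡ 16² = 256 ≡ 10, 2^16 ≡ 10² = 100 ≡ 18, 2^32 ≡ 18² = 324 ≡ 37. Since 37 = 32 + 4 + 1, 2^37 ≡ 37·16·2: 37·16 = 592 ≡ 18, then 18·2 = 36. So 2^37 ≡ 36 (mod 41).
Hence g⁻¹(2) = 36.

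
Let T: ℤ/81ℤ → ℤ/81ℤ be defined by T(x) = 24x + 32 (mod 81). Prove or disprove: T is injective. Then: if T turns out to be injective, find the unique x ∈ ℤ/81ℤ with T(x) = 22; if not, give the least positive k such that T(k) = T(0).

We have gcd(24, 81) = 3 > 1. Taking x_1 = 0 and x_2 = 27: T(0) = 32 and T(27) = 24·27 + 32 = 680 ≡ 32 (mod 81).
So T(0) = T(27) while 0 ≠ 27, thus T is not injective.
Since T is not injective, we find the least positive k with T(k) = T(0): this means 24k ≡ 0 (mod 81), i.e. 81 ∣ 24k. Since gcd(24, 81) = 3, dividing through by 3 this holds exactly when 27 ∣ 8k, and as gcd(8, 27) = 1, exactly when 27 ∣ k.
The smallest positive such k is 27.

27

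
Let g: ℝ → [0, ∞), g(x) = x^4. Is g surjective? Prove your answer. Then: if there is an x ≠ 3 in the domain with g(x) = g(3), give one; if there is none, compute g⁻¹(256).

-3

For any y ∈ [0, ∞), x = y^{1/4} ∈ ℝ satisfies x^4 = y, so g is surjective.
For the follow-up, such an x exists: taking x = −3 ∈ ℝ gives g(−3) = 81 = g(3) with −3 ≠ 3.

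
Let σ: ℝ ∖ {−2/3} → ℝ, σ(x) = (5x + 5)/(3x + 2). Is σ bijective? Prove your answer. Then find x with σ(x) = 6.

-7/13

If σ(x) = 5/3, cross-multiplying gives 3(5x + 5) = 5(3x + 2), which simplifies to 15 = 10 — false.  So 5/3 has no preimage and σ is not surjective.
Thus σ is not bijective.
Solving σ(x) = 6: cross-multiplying gives 5x + 5 = 6(3x + 2), which rearranges to −13x = 7, so x = −7/13.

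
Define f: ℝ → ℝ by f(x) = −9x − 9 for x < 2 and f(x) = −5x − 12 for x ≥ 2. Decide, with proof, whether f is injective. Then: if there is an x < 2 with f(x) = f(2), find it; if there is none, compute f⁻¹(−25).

Both pieces are strictly decreasing (slopes −9 and −5), so each is injective on its own interval.
The left piece maps (−∞, 2) onto (−27, ∞); the right piece maps [2, ∞) onto (−∞, −22].
These images overlap. In particular f(2) = −22 (right piece), and solving −9x − 9 = −22 on the left piece gives x = 13/9 < 2.
So f(13/9) = f(2) with 13/9 ≠ 2, and f is not injective. This x = 13/9 is the requested value below 2.

13/9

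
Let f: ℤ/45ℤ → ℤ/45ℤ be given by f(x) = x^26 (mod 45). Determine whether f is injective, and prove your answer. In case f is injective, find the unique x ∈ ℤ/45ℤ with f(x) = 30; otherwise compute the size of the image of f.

12

f(2): Repeated squaring mod 45: 2^1 ≡ 2, 2^2 ≡ 2² = 4, 2^4 ≡ 4² = 16, 2^8 ≡ 16² = 256 ≡ 31, 2^16 ≡ 31² = 961 ≡ 16. Since 26 = 16 + 8 + 2, 2^26 ≡ 16·31·4: 16·31 = 496 ≡ 1, then 1·4 = 4. So 2^26 ≡ 4 (mod 45).
f(7): Repeated squaring mod 45: 7^1 ≡ 7, 7^2 ≡ 7² = 49 ≡ 4, 7^4 ≡ 4² = 16, 7^8 ≡ 16² = 256 ≡ 31, 7^16 ≡ 31² = 961 ≡ 16. Since 26 = 16 + 8 + 2, 7^26 ≡ 16·31·4: 16·31 = 496 ≡ 1, then 1·4 = 4. So 7^26 ≡ 4 (mod 45).
So f(2) = f(7) = 4 while 2 ≠ 7, therefore f is not injective.
Since f is not injective, we determine |image(f)|. Computing x^26 mod 45 for each x (by repeated squaring, reducing mod 45 at every step), the values f(0), f(1), …, f(44) are: 0, 1, 4, 9, 16, 25, 36, 4, 19, 36, 10, 31, 9, 34, 16, 0, 31, 19, 9, 1, 40, 36, 34, 34, 36, 40, 1, 9, 19, 31, 0, 16, 34, 9, 31, 10, 36, 19, 4, 36, 25, 16, 9, 4, 1.
The distinct values are {0, 1, 4, 9, 10, 16, 19, 25, 31, 34, 36, 40}; there are 12 of them.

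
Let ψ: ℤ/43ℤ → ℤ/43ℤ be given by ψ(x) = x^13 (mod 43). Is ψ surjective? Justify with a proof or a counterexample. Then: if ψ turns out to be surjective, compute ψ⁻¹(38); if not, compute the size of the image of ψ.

Since 43 is prime, the nonzero elements of ℤ/43ℤ form a cyclic group of order 42.
As gcd(13, 42) = 1, raising to the 13th power is a bijection on this group: if a^13 ≡ b^13 then (ab^{−1})^13 = 1, and the only element of order dividing gcd(13, 42) = 1 is 1, so a = b.
With ψ(0) = 0 this makes ψ injective on all of ℤ/43ℤ, hence bijective (finite equal-size domain and codomain). In particular ψ is surjective.
Since ψ is surjective, we find the preimage of 38. The inverse of x ↦ x^13 on (ℤ/43ℤ)^× is x ↦ x^13, because 13·13 = 169 = 4·42 + 1 ≡ 1 (mod 42) and x^{42} = 1 for x ≠ 0 (Fermat). So ψ⁻¹(38) = 38^13 mod 43.
Repeated squaring mod 43: 38^1 ≡ 38, 38^2 ≡ 38² = 1444 ≡ 25, 38^4 ≡ 25² = 625 ≡ 23, 38^8 ≡ 23² = 529 ≡ 13. Since 13 = 8 + 4 + 1, 38^13 ≡ 13·23·38: 13·23 = 299 ≡ 41, then 41·38 = 1558 ≡ 10. So 38^13 ≡ 10 (mod 43).
Hence ψ⁻¹(38) = 10.

10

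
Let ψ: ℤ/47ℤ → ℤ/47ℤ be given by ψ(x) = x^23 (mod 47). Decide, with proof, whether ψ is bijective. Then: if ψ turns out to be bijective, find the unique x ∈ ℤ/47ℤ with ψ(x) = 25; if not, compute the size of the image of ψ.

ψ(1) = 1^23 = 1.
ψ(2): Repeated squaring mod 47: 2^1 ≡ 2, 2^2 ≡ 2² = 4, 2^4 ≡ 4² = 16, 2^8 ≡ 16² = 256 ≡ 21, 2^16 ≡ 21² = 441 ≡ 18. Since 23 = 16 + 4 + 2 + 1, 2^23 ≡ 18·16·4·2: 18·16 = 288 ≡ 6, then 6·4 = 24, then 24·2 = 48 ≡ 1. So 2^23 ≡ 1 (mod 47).
So ψ(1) = ψ(2) = 1 while 1 ≠ 2, hence ψ is not injective, hence not bijective.
Since ψ is not bijective, we determine |image(ψ)|. Computing x^23 mod 47 for each x (by repeated squaring, reducing mod 47 at every step), the values ψ(0), ψ(1), …, ψ(46) are: 0, 1, 1, 1, 1, 46, 1, 1, 1, 1, 46, 46, 1, 46, 1, 46, 1, 1, 1, 46, 46, 1, 46, 46, 1, 1, 46, 1, 1, 46, 46, 46, 1, 46, 1, 46, 1, 1, 46, 46, 46, 46, 1, 46, 46, 46, 46.
The distinct values are {0, 1, 46}; there are 3 of them.

3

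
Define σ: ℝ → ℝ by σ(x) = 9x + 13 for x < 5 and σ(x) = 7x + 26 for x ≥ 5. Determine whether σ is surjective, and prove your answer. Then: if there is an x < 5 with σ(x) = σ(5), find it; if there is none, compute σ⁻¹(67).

Both pieces are strictly increasing (slopes 9 and 7), so each is injective on its own interval.
The left piece maps (−∞, 5) onto (−∞, 58); the right piece maps [5, ∞) onto [61, ∞).
The union (−∞, 58) ∪ [61, ∞) omits the interval between 58 and 61; in particular 58 has no preimage. So σ is not surjective.
Because the two images are disjoint, no x < 5 has σ(x) = σ(5), so we compute σ⁻¹(67): 67 lies in [61, ∞), so solve 7x + 26 = 67: x = (67 − 26)/7 = 41/7.

41/7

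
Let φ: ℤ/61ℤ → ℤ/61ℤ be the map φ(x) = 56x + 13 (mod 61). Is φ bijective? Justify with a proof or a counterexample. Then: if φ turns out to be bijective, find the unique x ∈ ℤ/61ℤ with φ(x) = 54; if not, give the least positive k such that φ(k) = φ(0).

Recall: φ is injective when φ(s) = φ(t) forces s = t.
If φ(s) = φ(t), then 56s ≡ 56t (mod 61). Because gcd(56, 61) = 1, we may cancel 56 to get s ≡ t (mod 61).
We now compute 56⁻¹ mod 61 explicitly. Euclid's algorithm: 61 = 1·56 + 5, 56 = 11·5 + 1; back-substituting gives 1 = 12·56 − 11·61, so 56⁻¹ ≡ 12 (mod 61).
Then y ↦ 12(y − 13) is a two-sided inverse to φ, so every y ∈ ℤ/61ℤ has a preimage.
Therefore φ is bijective.
Since φ is bijective, we compute φ⁻¹(54): solve 56x + 13 ≡ 54 (mod 61), i.e. 56x ≡ 41 (mod 61).
Multiplying by 56⁻¹ = 12 gives x ≡ 12·41 = 492 = 8·61 + 4 ≡ 4 (mod 61).
Check: φ(4) = 56·4 + 13 = 237 = 3·61 + 54 ≡ 54 (mod 61).

4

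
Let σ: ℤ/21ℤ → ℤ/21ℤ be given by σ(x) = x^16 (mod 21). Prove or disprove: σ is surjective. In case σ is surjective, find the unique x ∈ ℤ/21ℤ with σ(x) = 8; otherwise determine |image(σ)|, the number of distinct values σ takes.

8

σ(2): Repeated squaring mod 21: 2^1 ≡ 2, 2^2 ≡ 2² = 4, 2^4 ≡ 4² = 16, 2^8 ≡ 16² = 256 ≡ 4, 2^16 ≡ 4² = 16. So 2^16 ≡ 16 (mod 21).
σ(5): Repeated squaring mod 21: 5^1 ≡ 5, 5^2 ≡ 5² = 25 ≡ 4, 5^4 ≡ 4² = 16, 5^8 ≡ 16² = 256 ≡ 4, 5^16 ≡ 4² = 16. So 5^16 ≡ 16 (mod 21).
So σ(2) = σ(5) = 16 while 2 ≠ 5, so σ is not injective.
A non-injective map from the 21-element set ℤ/21ℤ to itself takes at most 20 distinct values, so it cannot be surjective. Hence σ is not surjective.
Since σ is not surjective, we determine |image(σ)|. Computing x^16 mod 21 for each x (by repeated squaring, reducing mod 21 at every step), the values σ(0), σ(1), …, σ(20) are: 0, 1, 16, 18, 4, 16, 15, 7, 1, 9, 4, 4, 9, 1, 7, 15, 16, 4, 18, 16, 1.
The distinct values are {0, 1, 4, 7, 9, 15, 16, 18}; there are 8 of them.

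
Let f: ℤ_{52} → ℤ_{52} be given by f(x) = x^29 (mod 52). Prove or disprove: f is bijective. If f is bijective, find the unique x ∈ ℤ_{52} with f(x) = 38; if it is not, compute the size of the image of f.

39

f(0) = 0^29 = 0.
f(26): Repeated squaring mod 52: 26^1 ≡ 26, 26^2 ≡ 26² = 676 ≡ 0, 26^4 ≡ 0² = 0, 26^8 ≡ 0² = 0, 26^16 ≡ 0² = 0. Since 29 = 16 + 8 + 4 + 1, 26^29 ≡ 0·0·0·26: 0·0 = 0, then 0·0 = 0, then 0·26 = 0. So 26^29 ≡ 0 (mod 52).
So f(0) = f(26) = 0 while 0 ≠ 26, thus f is not injective, hence not bijective.
Since f is not bijective, we determine |image(f)|. Computing x^29 mod 52 for each x (by repeated squaring, reducing mod 52 at every step), the values f(0), f(1), …, f(51) are: 0, 1, 32, 35, 36, 5, 28, 11, 8, 29, 4, 7, 12, 13, 40, 19, 48, 49, 44, 15, 24, 21, 16, 43, 20, 25, 0, 27, 32, 9, 36, 31, 28, 37, 8, 3, 4, 33, 12, 39, 40, 45, 48, 23, 44, 41, 24, 47, 16, 17, 20, 51.
The distinct values are {0, 1, 3, 4, 5, 7, 8, 9, 11, 12, 13, 15, 16, 17, 19, 20, 21, 23, 24, 25, 27, 28, 29, 31, 32, 33, 35, 36, 37, 39, 40, 41, 43, 44, 45, 47, 48, 49, 51}; there are 39 of them.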